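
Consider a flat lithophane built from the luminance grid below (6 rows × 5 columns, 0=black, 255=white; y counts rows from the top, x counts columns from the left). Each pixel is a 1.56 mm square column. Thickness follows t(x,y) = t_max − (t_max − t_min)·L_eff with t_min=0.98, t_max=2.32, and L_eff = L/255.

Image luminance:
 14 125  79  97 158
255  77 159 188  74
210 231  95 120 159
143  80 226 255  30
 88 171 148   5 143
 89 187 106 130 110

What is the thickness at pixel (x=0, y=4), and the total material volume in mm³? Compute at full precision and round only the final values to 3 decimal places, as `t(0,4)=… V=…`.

span = t_max - t_min = 2.32 - 0.98 = 1.340
L(0,4) = 88, L_eff = 88/255 = 0.345098
t(0,4) = 2.32 - 1.340·0.345098 = 1.858
Σt over all 6·5 pixels = 311308/6375 ≈ 48.8326275
V = pitch²·Σt = 1.56²·311308/6375 = 118.839

t(0,4)=1.858 V=118.839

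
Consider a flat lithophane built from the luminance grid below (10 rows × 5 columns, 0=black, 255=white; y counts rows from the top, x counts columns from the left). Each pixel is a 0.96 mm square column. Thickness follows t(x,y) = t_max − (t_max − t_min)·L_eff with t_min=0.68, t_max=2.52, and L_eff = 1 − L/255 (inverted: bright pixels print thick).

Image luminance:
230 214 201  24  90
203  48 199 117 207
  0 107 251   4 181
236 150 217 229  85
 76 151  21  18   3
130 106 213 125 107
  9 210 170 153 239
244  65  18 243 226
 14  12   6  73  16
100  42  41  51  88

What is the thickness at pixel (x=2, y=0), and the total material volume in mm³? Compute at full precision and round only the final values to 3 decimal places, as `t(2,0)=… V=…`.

t(2,0)=2.130 V=70.988

span = t_max - t_min = 2.52 - 0.68 = 1.840
L(2,0) = 201, L_eff = 1 - 201/255 = 0.211765 (inverted)
t(2,0) = 2.52 - 1.840·0.211765 = 2.130
Σt over all 10·5 pixels = 491048/6375 ≈ 77.0271373
V = pitch²·Σt = 0.96²·491048/6375 = 70.988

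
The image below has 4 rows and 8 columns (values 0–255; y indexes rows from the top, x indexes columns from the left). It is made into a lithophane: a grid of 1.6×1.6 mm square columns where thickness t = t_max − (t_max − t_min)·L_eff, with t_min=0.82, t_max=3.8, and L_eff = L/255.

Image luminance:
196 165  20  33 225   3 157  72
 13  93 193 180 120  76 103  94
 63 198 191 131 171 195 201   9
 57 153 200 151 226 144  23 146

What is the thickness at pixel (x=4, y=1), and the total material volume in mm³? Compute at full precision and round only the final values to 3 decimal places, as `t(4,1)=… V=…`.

span = t_max - t_min = 3.8 - 0.82 = 2.980
L(4,1) = 120, L_eff = 120/255 = 0.470588
t(4,1) = 3.8 - 2.980·0.470588 = 2.398
Σt over all 4·8 pixels = 159017/2125 ≈ 74.8315294
V = pitch²·Σt = 1.6²·159017/2125 = 191.569

t(4,1)=2.398 V=191.569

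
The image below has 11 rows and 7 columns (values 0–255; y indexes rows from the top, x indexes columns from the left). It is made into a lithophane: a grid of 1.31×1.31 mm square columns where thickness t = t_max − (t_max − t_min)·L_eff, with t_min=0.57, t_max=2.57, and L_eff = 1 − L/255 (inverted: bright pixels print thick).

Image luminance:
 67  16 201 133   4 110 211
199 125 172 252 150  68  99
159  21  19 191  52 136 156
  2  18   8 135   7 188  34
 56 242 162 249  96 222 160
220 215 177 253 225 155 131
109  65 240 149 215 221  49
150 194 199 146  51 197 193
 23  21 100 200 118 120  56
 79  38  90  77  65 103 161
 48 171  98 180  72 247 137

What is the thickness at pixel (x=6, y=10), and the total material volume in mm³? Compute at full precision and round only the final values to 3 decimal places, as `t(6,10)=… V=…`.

t(6,10)=1.645 V=208.274

span = t_max - t_min = 2.57 - 0.57 = 2.000
L(6,10) = 137, L_eff = 1 - 137/255 = 0.462745 (inverted)
t(6,10) = 2.57 - 2.000·0.462745 = 1.645
Σt over all 11·7 pixels = 618959/5100 ≈ 121.3645098
V = pitch²·Σt = 1.31²·618959/5100 = 208.274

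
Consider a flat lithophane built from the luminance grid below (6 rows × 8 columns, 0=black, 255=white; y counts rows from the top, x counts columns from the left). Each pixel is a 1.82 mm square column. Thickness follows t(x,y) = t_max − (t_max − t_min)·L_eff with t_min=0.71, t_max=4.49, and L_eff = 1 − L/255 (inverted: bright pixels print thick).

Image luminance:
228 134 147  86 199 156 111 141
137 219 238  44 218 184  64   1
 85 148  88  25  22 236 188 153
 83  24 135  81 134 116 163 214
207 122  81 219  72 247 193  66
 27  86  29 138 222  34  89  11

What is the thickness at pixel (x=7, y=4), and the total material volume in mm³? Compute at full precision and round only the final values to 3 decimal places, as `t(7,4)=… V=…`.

t(7,4)=1.688 V=409.705

span = t_max - t_min = 4.49 - 0.71 = 3.780
L(7,4) = 66, L_eff = 1 - 66/255 = 0.741176 (inverted)
t(7,4) = 4.49 - 3.780·0.741176 = 1.688
Σt over all 6·8 pixels = 21027/170 ≈ 123.6882353
V = pitch²·Σt = 1.82²·21027/170 = 409.705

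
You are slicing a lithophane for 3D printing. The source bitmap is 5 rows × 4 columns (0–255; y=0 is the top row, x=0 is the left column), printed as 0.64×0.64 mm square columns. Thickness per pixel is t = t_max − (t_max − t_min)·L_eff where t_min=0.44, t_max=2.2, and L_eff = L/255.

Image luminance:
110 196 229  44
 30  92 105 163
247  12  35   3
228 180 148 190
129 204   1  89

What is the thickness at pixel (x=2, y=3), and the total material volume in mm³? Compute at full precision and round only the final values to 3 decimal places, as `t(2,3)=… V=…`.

t(2,3)=1.179 V=11.139

span = t_max - t_min = 2.2 - 0.44 = 1.760
L(2,3) = 148, L_eff = 148/255 = 0.580392
t(2,3) = 2.2 - 1.760·0.580392 = 1.179
Σt over all 5·4 pixels = 34672/1275 ≈ 27.1937255
V = pitch²·Σt = 0.64²·34672/1275 = 11.139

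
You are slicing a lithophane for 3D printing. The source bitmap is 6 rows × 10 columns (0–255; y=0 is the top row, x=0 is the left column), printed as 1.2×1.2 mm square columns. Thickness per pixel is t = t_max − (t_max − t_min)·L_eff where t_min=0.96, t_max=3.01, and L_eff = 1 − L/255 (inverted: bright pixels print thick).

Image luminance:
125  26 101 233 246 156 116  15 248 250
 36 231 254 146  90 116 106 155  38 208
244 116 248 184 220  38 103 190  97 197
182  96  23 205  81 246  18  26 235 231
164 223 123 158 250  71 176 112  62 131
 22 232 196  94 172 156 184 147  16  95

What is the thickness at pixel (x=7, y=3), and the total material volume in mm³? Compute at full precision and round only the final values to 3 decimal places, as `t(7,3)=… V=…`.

t(7,3)=1.169 V=183.196

span = t_max - t_min = 3.01 - 0.96 = 2.050
L(7,3) = 26, L_eff = 1 - 26/255 = 0.898039 (inverted)
t(7,3) = 3.01 - 2.050·0.898039 = 1.169
Σt over all 6·10 pixels = 32441/255 ≈ 127.2196078
V = pitch²·Σt = 1.2²·32441/255 = 183.196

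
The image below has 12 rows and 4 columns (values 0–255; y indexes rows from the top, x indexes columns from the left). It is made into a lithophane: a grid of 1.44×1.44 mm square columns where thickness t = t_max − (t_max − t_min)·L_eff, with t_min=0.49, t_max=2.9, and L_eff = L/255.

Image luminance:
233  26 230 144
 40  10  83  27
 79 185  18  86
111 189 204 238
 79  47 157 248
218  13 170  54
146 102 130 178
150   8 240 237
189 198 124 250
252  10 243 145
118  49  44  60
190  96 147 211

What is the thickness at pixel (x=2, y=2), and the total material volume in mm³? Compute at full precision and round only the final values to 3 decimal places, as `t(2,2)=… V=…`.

t(2,2)=2.730 V=163.103

span = t_max - t_min = 2.9 - 0.49 = 2.410
L(2,2) = 18, L_eff = 18/255 = 0.070588
t(2,2) = 2.9 - 2.410·0.070588 = 2.730
Σt over all 12·4 pixels = 1002877/12750 ≈ 78.6570196
V = pitch²·Σt = 1.44²·1002877/12750 = 163.103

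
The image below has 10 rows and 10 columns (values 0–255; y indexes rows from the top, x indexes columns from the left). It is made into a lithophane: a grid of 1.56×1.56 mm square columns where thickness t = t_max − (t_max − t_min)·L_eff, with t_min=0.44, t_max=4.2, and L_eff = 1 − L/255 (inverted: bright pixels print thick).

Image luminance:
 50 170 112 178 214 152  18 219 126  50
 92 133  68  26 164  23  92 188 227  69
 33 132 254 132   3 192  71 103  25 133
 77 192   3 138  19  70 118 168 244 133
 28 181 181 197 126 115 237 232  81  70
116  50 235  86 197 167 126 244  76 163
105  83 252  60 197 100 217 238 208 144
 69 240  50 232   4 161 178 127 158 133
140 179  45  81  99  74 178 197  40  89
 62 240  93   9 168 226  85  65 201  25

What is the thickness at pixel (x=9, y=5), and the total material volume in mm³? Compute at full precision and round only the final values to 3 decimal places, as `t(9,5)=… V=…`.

t(9,5)=2.843 V=565.349

span = t_max - t_min = 4.2 - 0.44 = 3.760
L(9,5) = 163, L_eff = 1 - 163/255 = 0.360784 (inverted)
t(9,5) = 4.2 - 3.760·0.360784 = 2.843
Σt over all 10·10 pixels = 493658/2125 ≈ 232.3096471
V = pitch²·Σt = 1.56²·493658/2125 = 565.349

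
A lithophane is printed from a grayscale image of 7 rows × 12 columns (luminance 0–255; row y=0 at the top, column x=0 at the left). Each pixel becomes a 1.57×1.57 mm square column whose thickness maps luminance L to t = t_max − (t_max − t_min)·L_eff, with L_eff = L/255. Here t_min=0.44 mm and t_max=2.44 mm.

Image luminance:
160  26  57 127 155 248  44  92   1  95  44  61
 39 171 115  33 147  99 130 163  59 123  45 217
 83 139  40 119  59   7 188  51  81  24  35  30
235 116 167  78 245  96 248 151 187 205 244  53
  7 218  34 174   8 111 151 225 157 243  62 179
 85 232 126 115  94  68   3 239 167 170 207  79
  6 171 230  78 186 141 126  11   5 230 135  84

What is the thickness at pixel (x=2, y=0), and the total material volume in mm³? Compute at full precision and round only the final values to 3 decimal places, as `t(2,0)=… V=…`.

t(2,0)=1.993 V=314.026

span = t_max - t_min = 2.44 - 0.44 = 2.000
L(2,0) = 57, L_eff = 57/255 = 0.223529
t(2,0) = 2.44 - 2.000·0.223529 = 1.993
Σt over all 7·12 pixels = 162434/1275 ≈ 127.3992157
V = pitch²·Σt = 1.57²·162434/1275 = 314.026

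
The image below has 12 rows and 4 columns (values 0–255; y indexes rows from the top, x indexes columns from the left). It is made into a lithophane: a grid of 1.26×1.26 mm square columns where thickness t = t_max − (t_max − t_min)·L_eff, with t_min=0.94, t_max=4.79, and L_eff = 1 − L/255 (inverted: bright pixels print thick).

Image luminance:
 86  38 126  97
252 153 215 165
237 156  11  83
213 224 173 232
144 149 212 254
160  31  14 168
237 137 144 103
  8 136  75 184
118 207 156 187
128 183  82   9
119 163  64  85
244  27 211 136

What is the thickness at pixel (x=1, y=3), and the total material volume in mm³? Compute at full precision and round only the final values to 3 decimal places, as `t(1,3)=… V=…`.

t(1,3)=4.322 V=233.092

span = t_max - t_min = 4.79 - 0.94 = 3.850
L(1,3) = 224, L_eff = 1 - 224/255 = 0.121569 (inverted)
t(1,3) = 4.79 - 3.850·0.121569 = 4.322
Σt over all 12·4 pixels = 187196/1275 ≈ 146.8203922
V = pitch²·Σt = 1.26²·187196/1275 = 233.092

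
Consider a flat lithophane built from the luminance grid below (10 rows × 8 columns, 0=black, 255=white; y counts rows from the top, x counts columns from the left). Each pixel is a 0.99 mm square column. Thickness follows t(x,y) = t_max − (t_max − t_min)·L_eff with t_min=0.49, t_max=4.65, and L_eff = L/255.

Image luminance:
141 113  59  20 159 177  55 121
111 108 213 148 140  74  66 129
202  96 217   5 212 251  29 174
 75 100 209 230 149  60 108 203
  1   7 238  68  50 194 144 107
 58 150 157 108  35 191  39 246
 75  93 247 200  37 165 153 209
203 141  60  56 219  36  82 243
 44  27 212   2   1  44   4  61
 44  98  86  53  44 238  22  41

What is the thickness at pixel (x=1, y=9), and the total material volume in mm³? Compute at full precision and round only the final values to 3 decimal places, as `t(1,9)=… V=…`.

t(1,9)=3.051 V=217.706

span = t_max - t_min = 4.65 - 0.49 = 4.160
L(1,9) = 98, L_eff = 98/255 = 0.384314
t(1,9) = 4.65 - 4.160·0.384314 = 3.051
Σt over all 10·8 pixels = 1416052/6375 ≈ 222.1258039
V = pitch²·Σt = 0.99²·1416052/6375 = 217.706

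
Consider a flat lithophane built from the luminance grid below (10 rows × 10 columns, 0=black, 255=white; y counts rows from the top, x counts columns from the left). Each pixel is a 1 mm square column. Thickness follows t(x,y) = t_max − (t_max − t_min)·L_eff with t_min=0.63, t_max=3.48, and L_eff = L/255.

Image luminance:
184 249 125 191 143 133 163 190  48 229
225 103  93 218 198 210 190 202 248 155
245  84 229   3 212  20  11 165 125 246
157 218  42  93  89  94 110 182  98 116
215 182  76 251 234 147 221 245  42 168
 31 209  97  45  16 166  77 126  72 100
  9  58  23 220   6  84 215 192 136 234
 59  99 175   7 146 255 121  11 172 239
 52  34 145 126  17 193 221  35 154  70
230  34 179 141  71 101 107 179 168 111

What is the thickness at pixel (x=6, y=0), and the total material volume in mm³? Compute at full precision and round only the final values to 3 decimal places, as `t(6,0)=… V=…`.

span = t_max - t_min = 3.48 - 0.63 = 2.850
L(6,0) = 163, L_eff = 163/255 = 0.639216
t(6,0) = 3.48 - 2.850·0.639216 = 1.658
Σt over all 10·10 pixels = 66697/340 ≈ 196.1676471
V = pitch²·Σt = 1²·66697/340 = 196.168

t(6,0)=1.658 V=196.168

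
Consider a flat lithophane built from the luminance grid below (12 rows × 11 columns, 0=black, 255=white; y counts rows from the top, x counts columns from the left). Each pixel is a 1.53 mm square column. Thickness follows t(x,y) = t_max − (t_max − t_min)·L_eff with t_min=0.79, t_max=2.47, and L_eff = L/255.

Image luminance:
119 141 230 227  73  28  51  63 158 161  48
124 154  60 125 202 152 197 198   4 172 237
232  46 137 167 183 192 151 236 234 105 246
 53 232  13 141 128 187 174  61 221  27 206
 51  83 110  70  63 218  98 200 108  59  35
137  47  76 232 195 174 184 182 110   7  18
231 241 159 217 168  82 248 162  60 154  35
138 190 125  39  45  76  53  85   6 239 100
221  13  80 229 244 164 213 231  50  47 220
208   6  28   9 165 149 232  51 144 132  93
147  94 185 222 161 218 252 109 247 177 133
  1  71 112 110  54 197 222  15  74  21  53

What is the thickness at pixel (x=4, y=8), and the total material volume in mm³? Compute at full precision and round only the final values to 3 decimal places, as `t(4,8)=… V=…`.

span = t_max - t_min = 2.47 - 0.79 = 1.680
L(4,8) = 244, L_eff = 244/255 = 0.956863
t(4,8) = 2.47 - 1.680·0.956863 = 0.862
Σt over all 12·11 pixels = 89819/425 ≈ 211.3388235
V = pitch²·Σt = 1.53²·89819/425 = 494.723

t(4,8)=0.862 V=494.723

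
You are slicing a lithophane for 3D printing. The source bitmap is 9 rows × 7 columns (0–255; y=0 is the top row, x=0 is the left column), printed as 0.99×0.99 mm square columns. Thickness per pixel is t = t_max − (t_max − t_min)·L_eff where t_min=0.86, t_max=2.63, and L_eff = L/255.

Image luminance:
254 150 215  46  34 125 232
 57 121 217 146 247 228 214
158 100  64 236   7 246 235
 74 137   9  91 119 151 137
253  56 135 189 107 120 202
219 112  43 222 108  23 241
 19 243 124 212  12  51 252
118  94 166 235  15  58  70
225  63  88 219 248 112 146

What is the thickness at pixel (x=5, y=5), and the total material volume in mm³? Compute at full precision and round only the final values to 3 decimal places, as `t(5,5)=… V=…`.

t(5,5)=2.470 V=102.186

span = t_max - t_min = 2.63 - 0.86 = 1.770
L(5,5) = 23, L_eff = 23/255 = 0.090196
t(5,5) = 2.63 - 1.770·0.090196 = 2.470
Σt over all 9·7 pixels = 177243/1700 ≈ 104.2605882
V = pitch²·Σt = 0.99²·177243/1700 = 102.186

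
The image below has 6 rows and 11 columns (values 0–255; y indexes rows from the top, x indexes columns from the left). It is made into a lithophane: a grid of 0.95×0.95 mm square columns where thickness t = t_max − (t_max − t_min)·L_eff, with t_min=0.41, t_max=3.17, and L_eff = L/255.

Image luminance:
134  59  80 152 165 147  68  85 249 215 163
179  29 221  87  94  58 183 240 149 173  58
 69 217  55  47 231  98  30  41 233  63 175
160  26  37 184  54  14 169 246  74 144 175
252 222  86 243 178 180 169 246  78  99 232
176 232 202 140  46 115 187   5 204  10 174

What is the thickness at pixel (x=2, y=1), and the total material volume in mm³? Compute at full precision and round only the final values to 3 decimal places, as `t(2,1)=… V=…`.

t(2,1)=0.778 V=100.848

span = t_max - t_min = 3.17 - 0.41 = 2.760
L(2,1) = 221, L_eff = 221/255 = 0.866667
t(2,1) = 3.17 - 2.760·0.866667 = 0.778
Σt over all 6·11 pixels = 474909/4250 ≈ 111.7432941
V = pitch²·Σt = 0.95²·474909/4250 = 100.848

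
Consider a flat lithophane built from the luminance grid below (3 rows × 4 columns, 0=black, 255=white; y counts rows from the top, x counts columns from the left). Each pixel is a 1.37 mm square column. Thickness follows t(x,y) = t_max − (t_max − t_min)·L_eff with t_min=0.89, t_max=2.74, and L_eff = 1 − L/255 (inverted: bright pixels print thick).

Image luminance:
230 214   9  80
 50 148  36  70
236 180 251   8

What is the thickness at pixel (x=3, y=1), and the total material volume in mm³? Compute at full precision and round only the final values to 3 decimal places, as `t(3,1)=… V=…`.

span = t_max - t_min = 2.74 - 0.89 = 1.850
L(3,1) = 70, L_eff = 1 - 70/255 = 0.725490 (inverted)
t(3,1) = 2.74 - 1.850·0.725490 = 1.398
Σt over all 3·4 pixels = 9201/425 ≈ 21.6494118
V = pitch²·Σt = 1.37²·9201/425 = 40.634

t(3,1)=1.398 V=40.634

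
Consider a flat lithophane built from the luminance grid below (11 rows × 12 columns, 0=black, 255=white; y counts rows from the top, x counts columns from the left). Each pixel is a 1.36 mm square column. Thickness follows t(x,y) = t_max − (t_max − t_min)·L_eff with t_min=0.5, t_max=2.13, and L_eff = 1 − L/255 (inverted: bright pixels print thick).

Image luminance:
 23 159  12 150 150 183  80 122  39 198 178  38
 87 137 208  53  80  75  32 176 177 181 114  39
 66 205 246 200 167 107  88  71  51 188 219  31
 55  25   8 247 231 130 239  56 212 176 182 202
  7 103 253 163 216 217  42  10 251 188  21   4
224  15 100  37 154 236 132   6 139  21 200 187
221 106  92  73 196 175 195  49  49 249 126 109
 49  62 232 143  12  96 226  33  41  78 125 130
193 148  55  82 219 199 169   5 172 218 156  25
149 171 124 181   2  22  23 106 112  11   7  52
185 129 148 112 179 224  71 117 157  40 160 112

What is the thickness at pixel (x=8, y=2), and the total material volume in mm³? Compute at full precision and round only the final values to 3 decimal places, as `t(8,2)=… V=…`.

t(8,2)=0.826 V=312.671

span = t_max - t_min = 2.13 - 0.5 = 1.630
L(8,2) = 51, L_eff = 1 - 51/255 = 0.800000 (inverted)
t(8,2) = 2.13 - 1.630·0.800000 = 0.826
Σt over all 11·12 pixels = 4310723/25500 ≈ 169.0479608
V = pitch²·Σt = 1.36²·4310723/25500 = 312.671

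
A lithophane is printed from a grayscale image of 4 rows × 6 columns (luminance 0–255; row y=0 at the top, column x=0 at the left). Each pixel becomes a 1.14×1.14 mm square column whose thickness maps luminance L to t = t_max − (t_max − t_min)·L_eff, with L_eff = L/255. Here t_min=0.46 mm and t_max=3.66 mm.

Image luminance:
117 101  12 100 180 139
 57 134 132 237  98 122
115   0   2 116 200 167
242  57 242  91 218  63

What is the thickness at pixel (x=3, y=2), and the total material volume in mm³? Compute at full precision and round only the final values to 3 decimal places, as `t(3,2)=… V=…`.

t(3,2)=2.204 V=66.177

span = t_max - t_min = 3.66 - 0.46 = 3.200
L(3,2) = 116, L_eff = 116/255 = 0.454902
t(3,2) = 3.66 - 3.200·0.454902 = 2.204
Σt over all 4·6 pixels = 64924/1275 ≈ 50.9207843
V = pitch²·Σt = 1.14²·64924/1275 = 66.177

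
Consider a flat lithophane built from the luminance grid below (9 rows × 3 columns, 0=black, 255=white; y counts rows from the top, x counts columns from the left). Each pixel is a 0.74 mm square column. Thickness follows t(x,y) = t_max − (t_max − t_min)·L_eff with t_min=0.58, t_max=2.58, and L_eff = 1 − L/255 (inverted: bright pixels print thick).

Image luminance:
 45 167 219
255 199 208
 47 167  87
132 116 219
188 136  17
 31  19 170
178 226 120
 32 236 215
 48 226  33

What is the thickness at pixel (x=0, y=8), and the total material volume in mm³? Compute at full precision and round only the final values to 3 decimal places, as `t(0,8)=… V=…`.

t(0,8)=0.956 V=24.621

span = t_max - t_min = 2.58 - 0.58 = 2.000
L(0,8) = 48, L_eff = 1 - 48/255 = 0.811765 (inverted)
t(0,8) = 2.58 - 2.000·0.811765 = 0.956
Σt over all 9·3 pixels = 114653/2550 ≈ 44.9619608
V = pitch²·Σt = 0.74²·114653/2550 = 24.621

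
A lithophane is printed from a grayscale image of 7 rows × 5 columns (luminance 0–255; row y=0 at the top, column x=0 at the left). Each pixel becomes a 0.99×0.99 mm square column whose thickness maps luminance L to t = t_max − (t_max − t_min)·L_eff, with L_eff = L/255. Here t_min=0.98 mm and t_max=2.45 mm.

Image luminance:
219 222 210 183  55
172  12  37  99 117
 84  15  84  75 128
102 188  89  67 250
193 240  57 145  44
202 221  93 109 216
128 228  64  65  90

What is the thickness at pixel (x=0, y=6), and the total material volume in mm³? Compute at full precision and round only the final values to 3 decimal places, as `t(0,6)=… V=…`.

t(0,6)=1.712 V=58.602

span = t_max - t_min = 2.45 - 0.98 = 1.470
L(0,6) = 128, L_eff = 128/255 = 0.501961
t(0,6) = 2.45 - 1.470·0.501961 = 1.712
Σt over all 7·5 pixels = 127057/2125 ≈ 59.7915294
V = pitch²·Σt = 0.99²·127057/2125 = 58.602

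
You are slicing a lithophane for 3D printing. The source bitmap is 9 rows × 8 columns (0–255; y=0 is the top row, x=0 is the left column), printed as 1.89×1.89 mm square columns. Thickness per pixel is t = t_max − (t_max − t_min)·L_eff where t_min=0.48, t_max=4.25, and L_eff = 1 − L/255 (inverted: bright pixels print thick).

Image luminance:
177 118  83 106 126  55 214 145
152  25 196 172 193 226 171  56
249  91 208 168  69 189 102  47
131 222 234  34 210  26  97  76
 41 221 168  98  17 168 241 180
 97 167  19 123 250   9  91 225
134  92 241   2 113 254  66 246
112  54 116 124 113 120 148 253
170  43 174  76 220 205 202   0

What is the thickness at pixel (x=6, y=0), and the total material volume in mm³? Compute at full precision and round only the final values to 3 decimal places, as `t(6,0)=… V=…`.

t(6,0)=3.644 V=638.940

span = t_max - t_min = 4.25 - 0.48 = 3.770
L(6,0) = 214, L_eff = 1 - 214/255 = 0.160784 (inverted)
t(6,0) = 4.25 - 3.770·0.160784 = 3.644
Σt over all 9·8 pixels = 4561177/25500 ≈ 178.8696863
V = pitch²·Σt = 1.89²·4561177/25500 = 638.940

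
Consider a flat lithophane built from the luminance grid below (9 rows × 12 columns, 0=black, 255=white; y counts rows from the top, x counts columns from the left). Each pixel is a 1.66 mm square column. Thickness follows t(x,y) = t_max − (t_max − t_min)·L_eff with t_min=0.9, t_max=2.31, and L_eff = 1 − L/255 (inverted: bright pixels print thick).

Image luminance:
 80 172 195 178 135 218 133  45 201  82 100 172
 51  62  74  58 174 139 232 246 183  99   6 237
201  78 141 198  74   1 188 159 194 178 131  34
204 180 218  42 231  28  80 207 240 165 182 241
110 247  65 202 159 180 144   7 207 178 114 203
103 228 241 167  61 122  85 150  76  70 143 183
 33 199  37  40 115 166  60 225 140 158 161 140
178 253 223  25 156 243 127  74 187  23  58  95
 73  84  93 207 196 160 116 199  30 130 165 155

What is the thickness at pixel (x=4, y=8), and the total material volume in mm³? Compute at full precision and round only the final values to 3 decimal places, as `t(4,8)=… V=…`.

span = t_max - t_min = 2.31 - 0.9 = 1.410
L(4,8) = 196, L_eff = 1 - 196/255 = 0.231373 (inverted)
t(4,8) = 2.31 - 1.410·0.231373 = 1.984
Σt over all 9·12 pixels = 383223/2125 ≈ 180.3402353
V = pitch²·Σt = 1.66²·383223/2125 = 496.946

t(4,8)=1.984 V=496.946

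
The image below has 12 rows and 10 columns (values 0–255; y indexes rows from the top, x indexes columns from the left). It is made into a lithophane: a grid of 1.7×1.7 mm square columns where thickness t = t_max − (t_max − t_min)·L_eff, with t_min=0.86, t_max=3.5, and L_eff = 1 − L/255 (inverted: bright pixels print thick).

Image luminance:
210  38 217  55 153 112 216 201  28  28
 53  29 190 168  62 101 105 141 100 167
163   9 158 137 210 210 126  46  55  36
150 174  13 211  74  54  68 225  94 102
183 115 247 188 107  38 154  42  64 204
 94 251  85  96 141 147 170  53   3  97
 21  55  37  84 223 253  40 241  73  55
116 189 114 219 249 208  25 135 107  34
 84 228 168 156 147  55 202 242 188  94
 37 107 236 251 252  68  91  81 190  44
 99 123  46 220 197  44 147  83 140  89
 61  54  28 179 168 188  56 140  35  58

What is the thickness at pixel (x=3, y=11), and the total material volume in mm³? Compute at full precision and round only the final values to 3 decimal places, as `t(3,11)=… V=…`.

t(3,11)=2.713 V=738.730

span = t_max - t_min = 3.5 - 0.86 = 2.640
L(3,11) = 179, L_eff = 1 - 179/255 = 0.298039 (inverted)
t(3,11) = 3.5 - 2.640·0.298039 = 2.713
Σt over all 12·10 pixels = 255.616
V = pitch²·Σt = 1.7²·255.616 = 738.730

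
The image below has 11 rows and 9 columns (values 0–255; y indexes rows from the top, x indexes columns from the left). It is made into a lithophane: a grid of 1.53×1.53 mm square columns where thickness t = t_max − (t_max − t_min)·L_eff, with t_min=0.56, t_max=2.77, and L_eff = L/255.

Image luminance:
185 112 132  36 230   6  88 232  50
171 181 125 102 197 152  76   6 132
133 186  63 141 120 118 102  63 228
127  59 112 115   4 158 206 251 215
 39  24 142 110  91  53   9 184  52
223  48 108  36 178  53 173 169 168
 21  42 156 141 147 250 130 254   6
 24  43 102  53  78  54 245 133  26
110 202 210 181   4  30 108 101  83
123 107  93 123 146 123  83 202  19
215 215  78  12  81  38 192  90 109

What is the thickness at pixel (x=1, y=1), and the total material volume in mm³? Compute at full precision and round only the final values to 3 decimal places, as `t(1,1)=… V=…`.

t(1,1)=1.201 V=409.508

span = t_max - t_min = 2.77 - 0.56 = 2.210
L(1,1) = 181, L_eff = 181/255 = 0.709804
t(1,1) = 2.77 - 2.210·0.709804 = 1.201
Σt over all 11·9 pixels = 174.936
V = pitch²·Σt = 1.53²·174.936 = 409.508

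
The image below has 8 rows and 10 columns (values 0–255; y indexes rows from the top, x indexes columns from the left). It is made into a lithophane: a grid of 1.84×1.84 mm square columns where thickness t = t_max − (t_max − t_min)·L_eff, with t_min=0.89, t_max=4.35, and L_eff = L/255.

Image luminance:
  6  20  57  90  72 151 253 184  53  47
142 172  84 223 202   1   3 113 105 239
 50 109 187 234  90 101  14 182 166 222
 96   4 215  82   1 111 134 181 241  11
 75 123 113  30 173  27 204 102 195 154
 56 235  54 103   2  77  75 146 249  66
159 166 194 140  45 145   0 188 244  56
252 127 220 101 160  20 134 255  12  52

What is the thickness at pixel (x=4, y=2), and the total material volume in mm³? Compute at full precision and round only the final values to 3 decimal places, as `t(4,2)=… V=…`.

t(4,2)=3.129 V=738.241

span = t_max - t_min = 4.35 - 0.89 = 3.460
L(4,2) = 90, L_eff = 90/255 = 0.352941
t(4,2) = 4.35 - 3.460·0.352941 = 3.129
Σt over all 8·10 pixels = 2780179/12750 ≈ 218.0532549
V = pitch²·Σt = 1.84²·2780179/12750 = 738.241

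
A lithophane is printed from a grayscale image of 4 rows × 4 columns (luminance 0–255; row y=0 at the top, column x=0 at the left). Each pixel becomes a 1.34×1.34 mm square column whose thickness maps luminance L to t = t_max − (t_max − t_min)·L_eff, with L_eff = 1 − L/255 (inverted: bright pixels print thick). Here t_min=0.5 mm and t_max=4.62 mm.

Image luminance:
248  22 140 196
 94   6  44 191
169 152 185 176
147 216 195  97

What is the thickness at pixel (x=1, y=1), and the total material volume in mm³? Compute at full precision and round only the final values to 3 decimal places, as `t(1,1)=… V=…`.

span = t_max - t_min = 4.62 - 0.5 = 4.120
L(1,1) = 6, L_eff = 1 - 6/255 = 0.976471 (inverted)
t(1,1) = 4.62 - 4.120·0.976471 = 0.597
Σt over all 4·4 pixels = 16802/375 ≈ 44.8053333
V = pitch²·Σt = 1.34²·16802/375 = 80.452

t(1,1)=0.597 V=80.452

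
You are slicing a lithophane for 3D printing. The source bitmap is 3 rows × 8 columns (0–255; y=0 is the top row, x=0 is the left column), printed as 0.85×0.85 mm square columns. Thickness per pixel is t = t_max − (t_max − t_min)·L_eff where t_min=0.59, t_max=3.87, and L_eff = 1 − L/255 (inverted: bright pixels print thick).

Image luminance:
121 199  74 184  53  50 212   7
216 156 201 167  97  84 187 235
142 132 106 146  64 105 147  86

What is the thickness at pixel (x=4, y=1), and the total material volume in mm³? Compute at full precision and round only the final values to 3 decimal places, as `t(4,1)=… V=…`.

t(4,1)=1.838 V=39.700

span = t_max - t_min = 3.87 - 0.59 = 3.280
L(4,1) = 97, L_eff = 1 - 97/255 = 0.619608 (inverted)
t(4,1) = 3.87 - 3.280·0.619608 = 1.838
Σt over all 3·8 pixels = 116764/2125 ≈ 54.9477647
V = pitch²·Σt = 0.85²·116764/2125 = 39.700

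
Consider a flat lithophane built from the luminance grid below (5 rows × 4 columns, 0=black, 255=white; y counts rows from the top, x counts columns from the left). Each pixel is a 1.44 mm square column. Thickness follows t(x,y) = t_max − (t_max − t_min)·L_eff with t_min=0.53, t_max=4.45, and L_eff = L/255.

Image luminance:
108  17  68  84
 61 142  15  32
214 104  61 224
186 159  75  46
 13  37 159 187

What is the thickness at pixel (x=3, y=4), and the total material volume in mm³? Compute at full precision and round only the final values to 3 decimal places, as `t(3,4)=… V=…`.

t(3,4)=1.575 V=121.052

span = t_max - t_min = 4.45 - 0.53 = 3.920
L(3,4) = 187, L_eff = 187/255 = 0.733333
t(3,4) = 4.45 - 3.920·0.733333 = 1.575
Σt over all 5·4 pixels = 124053/2125 ≈ 58.3778824
V = pitch²·Σt = 1.44²·124053/2125 = 121.052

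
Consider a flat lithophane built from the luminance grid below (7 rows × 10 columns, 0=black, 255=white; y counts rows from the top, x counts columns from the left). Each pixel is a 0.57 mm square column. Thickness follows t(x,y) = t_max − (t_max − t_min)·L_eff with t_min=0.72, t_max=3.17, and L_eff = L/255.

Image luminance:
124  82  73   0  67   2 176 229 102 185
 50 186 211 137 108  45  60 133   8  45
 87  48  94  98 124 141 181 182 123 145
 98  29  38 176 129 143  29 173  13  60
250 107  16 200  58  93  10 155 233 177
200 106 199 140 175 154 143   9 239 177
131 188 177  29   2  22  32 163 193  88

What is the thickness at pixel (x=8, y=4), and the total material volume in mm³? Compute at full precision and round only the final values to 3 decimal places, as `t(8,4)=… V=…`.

span = t_max - t_min = 3.17 - 0.72 = 2.450
L(8,4) = 233, L_eff = 233/255 = 0.913725
t(8,4) = 3.17 - 2.450·0.913725 = 0.931
Σt over all 7·10 pixels = 73969/510 ≈ 145.0372549
V = pitch²·Σt = 0.57²·73969/510 = 47.123

t(8,4)=0.931 V=47.123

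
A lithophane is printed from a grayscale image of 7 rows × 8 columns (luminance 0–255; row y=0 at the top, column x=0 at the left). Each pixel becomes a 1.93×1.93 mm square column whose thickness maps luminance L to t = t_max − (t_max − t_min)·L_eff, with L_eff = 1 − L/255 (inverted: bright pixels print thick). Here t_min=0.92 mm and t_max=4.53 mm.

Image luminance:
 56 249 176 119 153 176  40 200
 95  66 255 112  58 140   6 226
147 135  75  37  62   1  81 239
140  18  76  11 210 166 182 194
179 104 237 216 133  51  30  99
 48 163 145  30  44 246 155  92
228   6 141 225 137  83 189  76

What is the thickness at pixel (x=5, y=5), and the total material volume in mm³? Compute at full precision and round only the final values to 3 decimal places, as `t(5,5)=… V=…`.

t(5,5)=4.403 V=558.822

span = t_max - t_min = 4.53 - 0.92 = 3.610
L(5,5) = 246, L_eff = 1 - 246/255 = 0.035294 (inverted)
t(5,5) = 4.53 - 3.610·0.035294 = 4.403
Σt over all 7·8 pixels = 1912799/12750 ≈ 150.0234510
V = pitch²·Σt = 1.93²·1912799/12750 = 558.822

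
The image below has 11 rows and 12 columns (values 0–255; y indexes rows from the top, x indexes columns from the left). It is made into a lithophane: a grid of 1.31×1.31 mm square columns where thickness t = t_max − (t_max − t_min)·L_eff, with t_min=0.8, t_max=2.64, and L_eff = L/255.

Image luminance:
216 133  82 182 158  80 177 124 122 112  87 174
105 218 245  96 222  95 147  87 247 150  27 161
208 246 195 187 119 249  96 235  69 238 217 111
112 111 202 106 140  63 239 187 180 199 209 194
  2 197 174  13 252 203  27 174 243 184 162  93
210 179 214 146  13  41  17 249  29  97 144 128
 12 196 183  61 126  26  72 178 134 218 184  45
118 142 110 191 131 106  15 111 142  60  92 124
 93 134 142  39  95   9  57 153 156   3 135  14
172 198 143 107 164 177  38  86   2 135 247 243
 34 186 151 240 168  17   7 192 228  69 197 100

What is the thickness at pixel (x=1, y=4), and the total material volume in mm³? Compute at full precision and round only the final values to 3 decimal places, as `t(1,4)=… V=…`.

span = t_max - t_min = 2.64 - 0.8 = 1.840
L(1,4) = 197, L_eff = 197/255 = 0.772549
t(1,4) = 2.64 - 1.840·0.772549 = 1.219
Σt over all 11·12 pixels = 1400092/6375 ≈ 219.6222745
V = pitch²·Σt = 1.31²·1400092/6375 = 376.894

t(1,4)=1.219 V=376.894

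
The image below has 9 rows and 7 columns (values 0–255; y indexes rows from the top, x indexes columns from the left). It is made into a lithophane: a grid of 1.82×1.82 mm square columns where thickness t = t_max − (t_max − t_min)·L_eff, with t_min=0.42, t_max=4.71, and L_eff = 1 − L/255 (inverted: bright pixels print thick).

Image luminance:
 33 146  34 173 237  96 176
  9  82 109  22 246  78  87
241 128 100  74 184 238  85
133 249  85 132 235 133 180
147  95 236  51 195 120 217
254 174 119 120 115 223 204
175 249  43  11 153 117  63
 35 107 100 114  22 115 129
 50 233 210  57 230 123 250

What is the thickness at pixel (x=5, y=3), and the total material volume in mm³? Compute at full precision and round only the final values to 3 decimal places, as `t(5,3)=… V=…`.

t(5,3)=2.658 V=565.833

span = t_max - t_min = 4.71 - 0.42 = 4.290
L(5,3) = 133, L_eff = 1 - 133/255 = 0.478431 (inverted)
t(5,3) = 4.71 - 4.290·0.478431 = 2.658
Σt over all 9·7 pixels = 1451993/8500 ≈ 170.8227059
V = pitch²·Σt = 1.82²·1451993/8500 = 565.833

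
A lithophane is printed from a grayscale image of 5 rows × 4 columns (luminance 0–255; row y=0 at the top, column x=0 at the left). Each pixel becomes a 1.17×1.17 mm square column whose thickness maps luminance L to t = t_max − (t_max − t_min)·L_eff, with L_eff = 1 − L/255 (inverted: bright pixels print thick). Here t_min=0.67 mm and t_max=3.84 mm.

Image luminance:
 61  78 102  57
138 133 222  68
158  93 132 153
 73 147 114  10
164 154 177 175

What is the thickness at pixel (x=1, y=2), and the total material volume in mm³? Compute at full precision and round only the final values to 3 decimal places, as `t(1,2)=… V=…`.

span = t_max - t_min = 3.84 - 0.67 = 3.170
L(1,2) = 93, L_eff = 1 - 93/255 = 0.635294 (inverted)
t(1,2) = 3.84 - 3.170·0.635294 = 1.826
Σt over all 5·4 pixels = 368451/8500 ≈ 43.3471765
V = pitch²·Σt = 1.17²·368451/8500 = 59.338

t(1,2)=1.826 V=59.338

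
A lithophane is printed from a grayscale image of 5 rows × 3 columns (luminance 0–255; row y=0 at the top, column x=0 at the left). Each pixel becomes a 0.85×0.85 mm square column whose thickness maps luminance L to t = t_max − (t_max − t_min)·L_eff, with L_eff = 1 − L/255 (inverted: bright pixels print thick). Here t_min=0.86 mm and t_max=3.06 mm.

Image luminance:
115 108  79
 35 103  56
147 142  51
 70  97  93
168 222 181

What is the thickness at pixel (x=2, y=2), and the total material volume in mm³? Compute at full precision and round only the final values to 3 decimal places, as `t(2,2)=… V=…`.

span = t_max - t_min = 3.06 - 0.86 = 2.200
L(2,2) = 51, L_eff = 1 - 51/255 = 0.800000 (inverted)
t(2,2) = 3.06 - 2.200·0.800000 = 1.300
Σt over all 5·3 pixels = 69569/2550 ≈ 27.2819608
V = pitch²·Σt = 0.85²·69569/2550 = 19.711

t(2,2)=1.300 V=19.711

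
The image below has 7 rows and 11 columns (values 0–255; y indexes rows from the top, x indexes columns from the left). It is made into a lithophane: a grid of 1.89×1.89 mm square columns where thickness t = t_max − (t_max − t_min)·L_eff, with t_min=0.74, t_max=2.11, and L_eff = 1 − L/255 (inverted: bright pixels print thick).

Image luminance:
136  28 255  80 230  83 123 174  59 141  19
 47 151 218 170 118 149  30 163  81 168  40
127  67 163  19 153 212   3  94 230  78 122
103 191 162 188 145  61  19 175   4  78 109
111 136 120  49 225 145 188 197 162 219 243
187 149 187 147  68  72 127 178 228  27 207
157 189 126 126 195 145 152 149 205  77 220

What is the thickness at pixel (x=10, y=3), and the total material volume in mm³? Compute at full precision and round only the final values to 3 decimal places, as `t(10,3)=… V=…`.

span = t_max - t_min = 2.11 - 0.74 = 1.370
L(10,3) = 109, L_eff = 1 - 109/255 = 0.572549 (inverted)
t(10,3) = 2.11 - 1.370·0.572549 = 1.326
Σt over all 7·11 pixels = 2861213/25500 ≈ 112.2044314
V = pitch²·Σt = 1.89²·2861213/25500 = 400.805

t(10,3)=1.326 V=400.805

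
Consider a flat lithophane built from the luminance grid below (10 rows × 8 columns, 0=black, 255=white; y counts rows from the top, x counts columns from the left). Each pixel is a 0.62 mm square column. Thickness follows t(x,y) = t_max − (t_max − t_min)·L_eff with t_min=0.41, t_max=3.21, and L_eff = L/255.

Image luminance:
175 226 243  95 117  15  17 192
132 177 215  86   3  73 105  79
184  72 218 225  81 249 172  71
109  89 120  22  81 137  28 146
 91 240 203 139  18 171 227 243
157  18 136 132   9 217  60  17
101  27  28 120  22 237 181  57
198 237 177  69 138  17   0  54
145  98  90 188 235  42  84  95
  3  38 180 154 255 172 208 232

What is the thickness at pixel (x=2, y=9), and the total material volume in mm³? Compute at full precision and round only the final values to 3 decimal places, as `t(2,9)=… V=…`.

t(2,9)=1.234 V=56.868

span = t_max - t_min = 3.21 - 0.41 = 2.800
L(2,9) = 180, L_eff = 180/255 = 0.705882
t(2,9) = 3.21 - 2.800·0.705882 = 1.234
Σt over all 10·8 pixels = 188624/1275 ≈ 147.9403922
V = pitch²·Σt = 0.62²·188624/1275 = 56.868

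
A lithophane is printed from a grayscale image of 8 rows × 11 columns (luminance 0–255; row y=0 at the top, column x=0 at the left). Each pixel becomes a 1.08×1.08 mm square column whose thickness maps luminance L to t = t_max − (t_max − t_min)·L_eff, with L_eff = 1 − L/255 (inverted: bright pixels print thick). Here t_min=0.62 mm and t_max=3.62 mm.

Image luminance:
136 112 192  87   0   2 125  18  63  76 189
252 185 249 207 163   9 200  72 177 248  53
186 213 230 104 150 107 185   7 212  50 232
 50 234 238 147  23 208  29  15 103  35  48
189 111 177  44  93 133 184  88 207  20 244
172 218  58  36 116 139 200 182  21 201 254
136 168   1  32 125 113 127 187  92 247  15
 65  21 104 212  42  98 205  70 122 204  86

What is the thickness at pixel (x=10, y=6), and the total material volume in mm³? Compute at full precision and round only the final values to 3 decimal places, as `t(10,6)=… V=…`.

span = t_max - t_min = 3.62 - 0.62 = 3.000
L(10,6) = 15, L_eff = 1 - 15/255 = 0.941176 (inverted)
t(10,6) = 3.62 - 3.000·0.941176 = 0.796
Σt over all 8·11 pixels = 79088/425 ≈ 186.0894118
V = pitch²·Σt = 1.08²·79088/425 = 217.055

t(10,6)=0.796 V=217.055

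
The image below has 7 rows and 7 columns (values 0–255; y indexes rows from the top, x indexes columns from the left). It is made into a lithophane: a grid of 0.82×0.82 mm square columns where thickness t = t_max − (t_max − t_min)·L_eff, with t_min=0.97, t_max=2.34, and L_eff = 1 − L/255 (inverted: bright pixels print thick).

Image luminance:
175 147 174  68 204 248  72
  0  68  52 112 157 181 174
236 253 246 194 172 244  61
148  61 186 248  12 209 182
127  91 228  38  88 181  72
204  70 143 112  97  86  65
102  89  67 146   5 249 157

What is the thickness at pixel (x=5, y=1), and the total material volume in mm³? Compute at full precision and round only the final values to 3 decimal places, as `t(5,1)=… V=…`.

t(5,1)=1.942 V=56.167

span = t_max - t_min = 2.34 - 0.97 = 1.370
L(5,1) = 181, L_eff = 1 - 181/255 = 0.290196 (inverted)
t(5,1) = 2.34 - 1.370·0.290196 = 1.942
Σt over all 7·7 pixels = 532513/6375 ≈ 83.5314510
V = pitch²·Σt = 0.82²·532513/6375 = 56.167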